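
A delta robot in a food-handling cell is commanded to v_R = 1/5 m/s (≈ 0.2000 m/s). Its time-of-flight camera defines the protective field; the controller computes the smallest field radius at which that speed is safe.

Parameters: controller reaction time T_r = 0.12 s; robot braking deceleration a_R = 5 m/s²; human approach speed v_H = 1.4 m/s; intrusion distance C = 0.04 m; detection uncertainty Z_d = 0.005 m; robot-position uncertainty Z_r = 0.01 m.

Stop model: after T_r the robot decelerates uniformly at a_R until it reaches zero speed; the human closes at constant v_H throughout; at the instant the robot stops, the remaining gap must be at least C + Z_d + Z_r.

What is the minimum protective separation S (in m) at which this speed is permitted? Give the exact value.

stop time T_s = (1/5)/5 = 0.0400 s
robot covers v_R·T_r = 0.2000·0.1200 = 0.0240 m before braking
robot under decel: 0.2000²/(2·5.0000) = 0.0040 m
human over T_r+T_s: 1.4000·(0.1200+0.0400) = 0.2240 m
residual clearance needed = 0.0400+0.0050+0.0100 = 0.0550 m
S_min ≈ 0.0240+0.0040+0.2240+0.0550  ⇒  S_min = 307/1000 m

S_min = 307/1000 m = 0.3070 m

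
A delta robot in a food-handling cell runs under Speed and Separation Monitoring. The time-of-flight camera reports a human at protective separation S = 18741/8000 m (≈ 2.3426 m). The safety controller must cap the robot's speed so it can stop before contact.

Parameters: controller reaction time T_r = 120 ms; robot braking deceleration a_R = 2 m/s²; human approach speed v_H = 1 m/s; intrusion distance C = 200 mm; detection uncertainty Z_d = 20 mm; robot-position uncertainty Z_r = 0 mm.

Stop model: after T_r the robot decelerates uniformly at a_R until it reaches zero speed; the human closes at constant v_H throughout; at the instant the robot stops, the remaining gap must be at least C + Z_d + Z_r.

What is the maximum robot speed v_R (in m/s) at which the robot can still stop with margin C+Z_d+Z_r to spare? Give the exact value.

v_R_max = 37/20 m/s = 1.8500 m/s

collect terms ⇒ (1/4)·v_R² + (31/50)·v_R + (-16021/8000) = 0
  disc = (31/50)² − 4·(1/4)·(-16021/8000) = 95481/40000 ; √disc = 309/200
  v_R = (−(31/50) + 309/200) / (2·(1/4)) = 37/20 m/s
check:
stop time T_s = (37/20)/2 = 0.9250 s
robot in T_r: 1.8500·0.1200 = 0.2220 m
robot under decel: 1.8500²/(2·2.0000) = 0.8556 m
human closes 1.0000·1.0450 = 1.0450 m
C+Z_d+Z_r = 0.2000+0.0200+0.0000 = 0.2200 m
sum ≈ 0.2220+0.8556+1.0450+0.2200 ≈ 2.3426 m = S ✓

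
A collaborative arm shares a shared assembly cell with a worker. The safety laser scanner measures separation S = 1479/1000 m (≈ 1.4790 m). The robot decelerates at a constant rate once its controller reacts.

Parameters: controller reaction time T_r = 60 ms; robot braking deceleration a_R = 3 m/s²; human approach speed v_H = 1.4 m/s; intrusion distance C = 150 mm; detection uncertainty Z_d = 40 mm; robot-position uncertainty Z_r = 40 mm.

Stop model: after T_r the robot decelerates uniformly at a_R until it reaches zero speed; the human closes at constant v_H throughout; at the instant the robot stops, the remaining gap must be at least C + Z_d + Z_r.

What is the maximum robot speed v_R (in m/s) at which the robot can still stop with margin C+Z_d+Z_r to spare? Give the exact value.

at the boundary: (1/6)·v² + (79/150)·v + (-233/200) = 0
  disc = (79/150)² − 4·(1/6)·(-233/200) = 5929/5625 ; √disc = 77/75
  v_R = (−(79/150) + 77/75) / (2·(1/6)) = 3/2 m/s
check:
stop time T_s = (3/2)/3 = 0.5000 s
robot in T_r: 1.5000·0.0600 = 0.0900 m
braking distance = 1.5000²/(2·3.0000) = 0.3750 m
human over T_r+T_s: 1.4000·(0.0600+0.5000) = 0.7840 m
C+Z_d+Z_r = 0.1500+0.0400+0.0400 = 0.2300 m
sum ≈ 0.0900+0.3750+0.7840+0.2300 ≈ 1.4790 m = S ✓

v_R_max = 3/2 m/s = 1.5000 m/s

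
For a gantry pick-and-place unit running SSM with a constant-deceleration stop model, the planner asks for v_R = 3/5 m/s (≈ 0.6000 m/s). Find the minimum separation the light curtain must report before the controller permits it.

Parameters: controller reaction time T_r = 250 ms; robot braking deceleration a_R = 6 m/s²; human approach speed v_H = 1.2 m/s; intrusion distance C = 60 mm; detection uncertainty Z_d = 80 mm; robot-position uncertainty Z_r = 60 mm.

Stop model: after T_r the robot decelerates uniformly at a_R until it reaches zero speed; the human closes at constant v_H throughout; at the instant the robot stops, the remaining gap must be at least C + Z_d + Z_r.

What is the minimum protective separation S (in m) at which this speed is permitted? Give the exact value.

S_min = 4/5 m = 0.8000 m

stop time T_s = (3/5)/6 = 0.1000 s
robot in T_r: 0.6000·0.2500 = 0.1500 m
robot covers 0.6000·0.1000 − ½·6.0000·0.1000² = 0.0300 m while stopping
human over T_r+T_s: 1.2000·(0.2500+0.1000) = 0.4200 m
margins: 0.0600+0.0800+0.0600 = 0.2000 m
S_min ≈ 0.1500+0.0300+0.4200+0.2000  ⇒  S_min = 4/5 m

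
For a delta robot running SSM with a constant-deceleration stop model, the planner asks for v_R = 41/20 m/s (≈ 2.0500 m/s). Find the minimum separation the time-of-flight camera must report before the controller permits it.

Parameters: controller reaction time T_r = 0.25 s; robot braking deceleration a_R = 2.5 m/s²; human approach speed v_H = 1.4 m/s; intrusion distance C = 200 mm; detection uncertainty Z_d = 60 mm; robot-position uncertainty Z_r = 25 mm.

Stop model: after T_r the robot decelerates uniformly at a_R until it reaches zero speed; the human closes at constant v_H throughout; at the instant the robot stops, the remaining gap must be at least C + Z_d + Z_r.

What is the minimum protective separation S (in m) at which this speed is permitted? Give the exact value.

S_min = 392/125 m = 3.1360 m

braking lasts T_s = (41/20)/(5/2) = 0.8200 s
robot in T_r: 2.0500·0.2500 = 0.5125 m
robot covers 2.0500·0.8200 − ½·2.5000·0.8200² = 0.8405 m while stopping
human closes 1.4000·1.0700 = 1.4980 m
C+Z_d+Z_r = 0.2000+0.0600+0.0250 = 0.2850 m
S_min ≈ 0.5125+0.8405+1.4980+0.2850  ⇒  S_min = 392/125 m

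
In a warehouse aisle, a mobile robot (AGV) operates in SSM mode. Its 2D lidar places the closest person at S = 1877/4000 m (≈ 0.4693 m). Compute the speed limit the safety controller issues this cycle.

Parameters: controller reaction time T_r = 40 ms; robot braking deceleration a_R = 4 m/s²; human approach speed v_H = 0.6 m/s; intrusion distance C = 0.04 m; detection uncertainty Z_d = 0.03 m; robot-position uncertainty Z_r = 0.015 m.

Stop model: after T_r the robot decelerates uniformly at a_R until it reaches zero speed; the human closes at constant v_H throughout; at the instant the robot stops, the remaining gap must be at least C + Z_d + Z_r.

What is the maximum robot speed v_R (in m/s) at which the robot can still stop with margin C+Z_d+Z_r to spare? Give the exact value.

collect terms ⇒ (1/8)·v_R² + (19/100)·v_R + (-1441/4000) = 0
  disc = (19/100)² − 4·(1/8)·(-1441/4000) = 8649/40000 ; √disc = 93/200
  v_R = (−(19/100) + 93/200) / (2·(1/8)) = 11/10 m/s
check:
braking lasts T_s = (11/10)/4 = 0.2750 s
reaction-phase robot travel = 1.1000·0.0400 = 0.0440 m
robot covers 1.1000·0.2750 − ½·4.0000·0.2750² = 0.1512 m while stopping
person approaches 0.6000·(0.0400+0.2750) = 0.1890 m
C+Z_d+Z_r = 0.0400+0.0300+0.0150 = 0.0850 m
sum ≈ 0.0440+0.1512+0.1890+0.0850 ≈ 0.4693 m = S ✓

v_R_max = 11/10 m/s = 1.1000 m/s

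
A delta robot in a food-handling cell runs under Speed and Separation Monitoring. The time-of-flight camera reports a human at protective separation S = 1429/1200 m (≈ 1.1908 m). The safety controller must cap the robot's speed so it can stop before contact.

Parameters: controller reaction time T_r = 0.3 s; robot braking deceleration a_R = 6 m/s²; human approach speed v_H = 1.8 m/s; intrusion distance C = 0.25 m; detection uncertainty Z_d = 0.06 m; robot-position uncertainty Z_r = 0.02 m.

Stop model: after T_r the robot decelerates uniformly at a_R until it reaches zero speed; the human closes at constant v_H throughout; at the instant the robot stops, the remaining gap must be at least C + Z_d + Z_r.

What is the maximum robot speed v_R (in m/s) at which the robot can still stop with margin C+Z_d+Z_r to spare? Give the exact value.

v_R_max = 1/2 m/s = 0.5000 m/s

at the boundary: (1/12)·v² + (3/5)·v + (-77/240) = 0
  disc = (3/5)² − 4·(1/12)·(-77/240) = 1681/3600 ; √disc = 41/60
  v_R = (−(3/5) + 41/60) / (2·(1/12)) = 1/2 m/s
check:
braking lasts T_s = (1/2)/6 = 0.0833 s
robot covers v_R·T_r = 0.5000·0.3000 = 0.1500 m before braking
robot covers 0.5000·0.0833 − ½·6.0000·0.0833² = 0.0208 m while stopping
person approaches 1.8000·(0.3000+0.0833) = 0.6900 m
C+Z_d+Z_r = 0.2500+0.0600+0.0200 = 0.3300 m
sum ≈ 0.1500+0.0208+0.6900+0.3300 ≈ 1.1908 m = S ✓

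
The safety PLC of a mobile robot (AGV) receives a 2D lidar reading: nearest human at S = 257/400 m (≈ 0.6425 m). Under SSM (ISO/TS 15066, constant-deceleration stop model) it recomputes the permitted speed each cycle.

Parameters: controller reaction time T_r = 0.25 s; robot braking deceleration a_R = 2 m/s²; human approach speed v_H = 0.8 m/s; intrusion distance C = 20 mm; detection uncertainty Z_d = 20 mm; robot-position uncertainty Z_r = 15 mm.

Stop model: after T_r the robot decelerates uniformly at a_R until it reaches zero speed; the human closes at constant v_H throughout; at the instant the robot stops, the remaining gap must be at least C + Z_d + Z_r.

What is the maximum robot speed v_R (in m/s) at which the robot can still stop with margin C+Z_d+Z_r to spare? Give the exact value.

quadratic (1/4)·v² + (13/20)·v + (-31/80) = 0
  disc = (13/20)² − 4·(1/4)·(-31/80) = 81/100 ; √disc = 9/10
  v_R = (−(13/20) + 9/10) / (2·(1/4)) = 1/2 m/s
check:
braking lasts T_s = (1/2)/2 = 0.2500 s
robot covers v_R·T_r = 0.5000·0.2500 = 0.1250 m before braking
robot covers 0.5000·0.2500 − ½·2.0000·0.2500² = 0.0625 m while stopping
person approaches 0.8000·(0.2500+0.2500) = 0.4000 m
residual clearance needed = 0.0200+0.0200+0.0150 = 0.0550 m
sum ≈ 0.1250+0.0625+0.4000+0.0550 ≈ 0.6425 m = S ✓

v_R_max = 1/2 m/s = 0.5000 m/s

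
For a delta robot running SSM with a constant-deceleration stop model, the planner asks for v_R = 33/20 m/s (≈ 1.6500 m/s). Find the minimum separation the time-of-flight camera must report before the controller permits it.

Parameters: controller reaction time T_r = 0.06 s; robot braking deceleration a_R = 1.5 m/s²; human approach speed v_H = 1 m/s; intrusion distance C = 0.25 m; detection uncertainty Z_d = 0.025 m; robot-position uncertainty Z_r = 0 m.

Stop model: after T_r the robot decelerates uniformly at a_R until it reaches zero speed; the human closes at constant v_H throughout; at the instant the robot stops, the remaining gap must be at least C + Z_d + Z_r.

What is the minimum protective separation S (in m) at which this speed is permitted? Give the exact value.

S_min = 4883/2000 m = 2.4415 m

T_s = v_R/a_R = (33/20)/(3/2) = 1.1000 s
reaction-phase robot travel = 1.6500·0.0600 = 0.0990 m
braking distance = 1.6500²/(2·1.5000) = 0.9075 m
human over T_r+T_s: 1.0000·(0.0600+1.1000) = 1.1600 m
residual clearance needed = 0.2500+0.0250+0.0000 = 0.2750 m
S_min ≈ 0.0990+0.9075+1.1600+0.2750  ⇒  S_min = 4883/2000 m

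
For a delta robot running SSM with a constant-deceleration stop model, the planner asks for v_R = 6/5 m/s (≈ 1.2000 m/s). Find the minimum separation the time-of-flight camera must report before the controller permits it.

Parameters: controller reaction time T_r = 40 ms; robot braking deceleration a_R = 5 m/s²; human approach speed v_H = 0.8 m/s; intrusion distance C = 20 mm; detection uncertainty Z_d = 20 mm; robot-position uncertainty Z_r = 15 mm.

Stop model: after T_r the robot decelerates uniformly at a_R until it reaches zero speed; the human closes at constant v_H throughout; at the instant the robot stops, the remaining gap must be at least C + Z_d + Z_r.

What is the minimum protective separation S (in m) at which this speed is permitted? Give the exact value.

S_min = 471/1000 m = 0.4710 m

stop time T_s = (6/5)/5 = 0.2400 s
robot covers v_R·T_r = 1.2000·0.0400 = 0.0480 m before braking
robot covers 1.2000·0.2400 − ½·5.0000·0.2400² = 0.1440 m while stopping
human closes 0.8000·0.2800 = 0.2240 m
residual clearance needed = 0.0200+0.0200+0.0150 = 0.0550 m
S_min ≈ 0.0480+0.1440+0.2240+0.0550  ⇒  S_min = 471/1000 m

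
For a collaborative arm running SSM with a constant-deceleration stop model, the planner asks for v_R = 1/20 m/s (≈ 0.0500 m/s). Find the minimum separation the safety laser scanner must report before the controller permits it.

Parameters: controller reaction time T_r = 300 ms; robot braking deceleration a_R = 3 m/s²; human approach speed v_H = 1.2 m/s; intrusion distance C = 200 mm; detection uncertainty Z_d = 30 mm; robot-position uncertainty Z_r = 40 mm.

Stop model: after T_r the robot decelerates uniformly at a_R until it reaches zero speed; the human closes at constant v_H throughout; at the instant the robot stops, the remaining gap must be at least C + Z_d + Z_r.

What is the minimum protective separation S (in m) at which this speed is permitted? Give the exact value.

braking lasts T_s = (1/20)/3 = 0.0167 s
robot in T_r: 0.0500·0.3000 = 0.0150 m
robot under decel: 0.0500²/(2·3.0000) = 0.0004 m
person approaches 1.2000·(0.3000+0.0167) = 0.3800 m
C+Z_d+Z_r = 0.2000+0.0300+0.0400 = 0.2700 m
S_min ≈ 0.0150+0.0004+0.3800+0.2700  ⇒  S_min = 1597/2400 m

S_min = 1597/2400 m = 0.6654 m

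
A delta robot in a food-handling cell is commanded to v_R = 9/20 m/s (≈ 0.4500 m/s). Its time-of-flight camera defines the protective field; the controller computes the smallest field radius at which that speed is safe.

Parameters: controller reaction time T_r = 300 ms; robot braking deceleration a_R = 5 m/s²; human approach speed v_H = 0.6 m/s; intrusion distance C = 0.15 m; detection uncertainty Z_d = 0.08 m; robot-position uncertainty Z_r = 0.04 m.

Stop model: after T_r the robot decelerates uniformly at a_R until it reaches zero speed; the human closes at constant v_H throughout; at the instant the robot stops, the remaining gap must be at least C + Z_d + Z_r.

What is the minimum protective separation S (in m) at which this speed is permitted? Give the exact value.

T_s = v_R/a_R = (9/20)/5 = 0.0900 s
reaction-phase robot travel = 0.4500·0.3000 = 0.1350 m
braking distance = 0.4500²/(2·5.0000) = 0.0203 m
human over T_r+T_s: 0.6000·(0.3000+0.0900) = 0.2340 m
margins: 0.1500+0.0800+0.0400 = 0.2700 m
S_min ≈ 0.1350+0.0203+0.2340+0.2700  ⇒  S_min = 2637/4000 m

S_min = 2637/4000 m = 0.6593 m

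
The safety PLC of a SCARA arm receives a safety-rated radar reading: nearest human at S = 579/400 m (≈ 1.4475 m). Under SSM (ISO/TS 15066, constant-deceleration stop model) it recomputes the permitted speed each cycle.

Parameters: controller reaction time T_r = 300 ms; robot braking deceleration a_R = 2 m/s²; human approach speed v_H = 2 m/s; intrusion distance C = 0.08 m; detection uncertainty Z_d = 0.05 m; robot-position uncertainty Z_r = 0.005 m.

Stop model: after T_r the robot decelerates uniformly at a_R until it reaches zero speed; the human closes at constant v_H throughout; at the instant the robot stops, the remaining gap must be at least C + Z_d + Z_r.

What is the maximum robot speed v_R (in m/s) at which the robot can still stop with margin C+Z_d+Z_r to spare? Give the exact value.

quadratic (1/4)·v² + (13/10)·v + (-57/80) = 0
  disc = (13/10)² − 4·(1/4)·(-57/80) = 961/400 ; √disc = 31/20
  v_R = (−(13/10) + 31/20) / (2·(1/4)) = 1/2 m/s
check:
stop time T_s = (1/2)/2 = 0.2500 s
reaction-phase robot travel = 0.5000·0.3000 = 0.1500 m
robot covers 0.5000·0.2500 − ½·2.0000·0.2500² = 0.0625 m while stopping
person approaches 2.0000·(0.3000+0.2500) = 1.1000 m
C+Z_d+Z_r = 0.0800+0.0500+0.0050 = 0.1350 m
sum ≈ 0.1500+0.0625+1.1000+0.1350 ≈ 1.4475 m = S ✓

v_R_max = 1/2 m/s = 0.5000 m/s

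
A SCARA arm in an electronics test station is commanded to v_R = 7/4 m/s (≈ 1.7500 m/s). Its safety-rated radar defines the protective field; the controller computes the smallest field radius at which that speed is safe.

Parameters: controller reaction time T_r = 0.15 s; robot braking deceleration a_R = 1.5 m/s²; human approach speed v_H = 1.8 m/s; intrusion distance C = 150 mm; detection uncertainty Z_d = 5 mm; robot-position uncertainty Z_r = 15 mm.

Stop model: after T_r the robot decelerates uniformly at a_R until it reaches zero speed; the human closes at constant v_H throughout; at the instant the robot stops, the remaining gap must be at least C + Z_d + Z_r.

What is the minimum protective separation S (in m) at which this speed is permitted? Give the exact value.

S_min = 1147/300 m = 3.8233 m

T_s = v_R/a_R = (7/4)/(3/2) = 1.1667 s
reaction-phase robot travel = 1.7500·0.1500 = 0.2625 m
braking distance = 1.7500²/(2·1.5000) = 1.0208 m
person approaches 1.8000·(0.1500+1.1667) = 2.3700 m
margins: 0.1500+0.0050+0.0150 = 0.1700 m
S_min ≈ 0.2625+1.0208+2.3700+0.1700  ⇒  S_min = 1147/300 m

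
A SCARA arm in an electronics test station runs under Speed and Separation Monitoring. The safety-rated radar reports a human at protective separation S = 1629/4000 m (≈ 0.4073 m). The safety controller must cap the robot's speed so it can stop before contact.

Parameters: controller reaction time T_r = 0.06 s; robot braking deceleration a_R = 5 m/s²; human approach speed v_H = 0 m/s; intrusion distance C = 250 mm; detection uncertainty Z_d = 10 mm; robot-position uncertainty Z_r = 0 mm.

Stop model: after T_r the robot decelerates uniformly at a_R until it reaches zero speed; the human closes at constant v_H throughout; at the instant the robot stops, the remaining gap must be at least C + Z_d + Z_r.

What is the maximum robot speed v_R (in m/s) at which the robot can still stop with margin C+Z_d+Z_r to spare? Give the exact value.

v_R_max = 19/20 m/s = 0.9500 m/s

collect terms ⇒ (1/10)·v_R² + (3/50)·v_R + (-589/4000) = 0
  disc = (3/50)² − 4·(1/10)·(-589/4000) = 1/16 ; √disc = 1/4
  v_R = (−(3/50) + 1/4) / (2·(1/10)) = 19/20 m/s
check:
T_s = v_R/a_R = (19/20)/5 = 0.1900 s
robot covers v_R·T_r = 0.9500·0.0600 = 0.0570 m before braking
braking distance = 0.9500²/(2·5.0000) = 0.0902 m
person approaches 0.0000·(0.0600+0.1900) = 0.0000 m
margins: 0.2500+0.0100+0.0000 = 0.2600 m
sum ≈ 0.0570+0.0902+0.0000+0.2600 ≈ 0.4073 m = S ✓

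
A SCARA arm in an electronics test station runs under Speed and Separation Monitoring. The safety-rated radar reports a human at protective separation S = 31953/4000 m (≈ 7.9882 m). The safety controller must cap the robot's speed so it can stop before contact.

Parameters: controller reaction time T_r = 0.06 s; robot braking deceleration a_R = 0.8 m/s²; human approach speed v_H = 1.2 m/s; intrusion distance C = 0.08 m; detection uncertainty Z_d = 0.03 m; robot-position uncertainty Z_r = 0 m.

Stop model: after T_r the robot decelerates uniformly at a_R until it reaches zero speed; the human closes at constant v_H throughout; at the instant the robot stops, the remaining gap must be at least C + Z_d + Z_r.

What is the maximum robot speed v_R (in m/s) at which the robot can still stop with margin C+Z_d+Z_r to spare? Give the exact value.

collect terms ⇒ (5/8)·v_R² + (39/25)·v_R + (-1249/160) = 0
  disc = (39/25)² − 4·(5/8)·(-1249/160) = 877969/40000 ; √disc = 937/200
  v_R = (−(39/25) + 937/200) / (2·(5/8)) = 5/2 m/s
check:
braking lasts T_s = (5/2)/(4/5) = 3.1250 s
reaction-phase robot travel = 2.5000·0.0600 = 0.1500 m
robot under decel: 2.5000²/(2·0.8000) = 3.9062 m
person approaches 1.2000·(0.0600+3.1250) = 3.8220 m
margins: 0.0800+0.0300+0.0000 = 0.1100 m
sum ≈ 0.1500+3.9062+3.8220+0.1100 ≈ 7.9882 m = S ✓

v_R_max = 5/2 m/s = 2.5000 m/s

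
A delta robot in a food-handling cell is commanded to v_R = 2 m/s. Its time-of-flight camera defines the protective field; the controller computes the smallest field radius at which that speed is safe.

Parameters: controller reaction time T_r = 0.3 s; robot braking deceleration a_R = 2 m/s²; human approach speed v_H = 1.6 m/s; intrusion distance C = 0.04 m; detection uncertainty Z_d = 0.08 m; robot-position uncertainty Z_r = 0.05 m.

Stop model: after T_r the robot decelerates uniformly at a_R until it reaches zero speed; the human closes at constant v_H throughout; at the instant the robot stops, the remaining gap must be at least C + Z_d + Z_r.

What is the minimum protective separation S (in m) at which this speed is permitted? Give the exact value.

stop time T_s = 2/2 = 1.0000 s
robot covers v_R·T_r = 2.0000·0.3000 = 0.6000 m before braking
braking distance = 2.0000²/(2·2.0000) = 1.0000 m
human over T_r+T_s: 1.6000·(0.3000+1.0000) = 2.0800 m
margins: 0.0400+0.0800+0.0500 = 0.1700 m
S_min ≈ 0.6000+1.0000+2.0800+0.1700  ⇒  S_min = 77/20 m

S_min = 77/20 m = 3.8500 m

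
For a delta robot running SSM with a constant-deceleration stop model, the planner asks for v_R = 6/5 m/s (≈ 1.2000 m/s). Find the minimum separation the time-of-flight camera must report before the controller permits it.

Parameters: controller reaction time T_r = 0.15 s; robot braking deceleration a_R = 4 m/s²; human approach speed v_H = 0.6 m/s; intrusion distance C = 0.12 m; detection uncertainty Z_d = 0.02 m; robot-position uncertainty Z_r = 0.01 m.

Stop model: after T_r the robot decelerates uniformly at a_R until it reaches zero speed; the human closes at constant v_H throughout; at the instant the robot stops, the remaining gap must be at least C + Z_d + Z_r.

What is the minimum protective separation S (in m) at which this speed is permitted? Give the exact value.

S_min = 39/50 m = 0.7800 m

T_s = v_R/a_R = (6/5)/4 = 0.3000 s
reaction-phase robot travel = 1.2000·0.1500 = 0.1800 m
robot covers 1.2000·0.3000 − ½·4.0000·0.3000² = 0.1800 m while stopping
human closes 0.6000·0.4500 = 0.2700 m
margins: 0.1200+0.0200+0.0100 = 0.1500 m
S_min ≈ 0.1800+0.1800+0.2700+0.1500  ⇒  S_min = 39/50 m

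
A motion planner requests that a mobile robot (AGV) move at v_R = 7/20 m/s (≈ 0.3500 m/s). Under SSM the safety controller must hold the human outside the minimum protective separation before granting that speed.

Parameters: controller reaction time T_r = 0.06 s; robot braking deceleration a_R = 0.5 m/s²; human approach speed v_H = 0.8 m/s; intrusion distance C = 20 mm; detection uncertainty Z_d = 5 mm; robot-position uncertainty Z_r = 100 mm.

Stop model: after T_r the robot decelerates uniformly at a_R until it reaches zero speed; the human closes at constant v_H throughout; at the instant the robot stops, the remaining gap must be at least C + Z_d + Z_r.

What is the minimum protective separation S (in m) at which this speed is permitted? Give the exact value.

S_min = 1753/2000 m = 0.8765 m

stop time T_s = (7/20)/(1/2) = 0.7000 s
reaction-phase robot travel = 0.3500·0.0600 = 0.0210 m
braking distance = 0.3500²/(2·0.5000) = 0.1225 m
person approaches 0.8000·(0.0600+0.7000) = 0.6080 m
residual clearance needed = 0.0200+0.0050+0.1000 = 0.1250 m
S_min ≈ 0.0210+0.1225+0.6080+0.1250  ⇒  S_min = 1753/2000 m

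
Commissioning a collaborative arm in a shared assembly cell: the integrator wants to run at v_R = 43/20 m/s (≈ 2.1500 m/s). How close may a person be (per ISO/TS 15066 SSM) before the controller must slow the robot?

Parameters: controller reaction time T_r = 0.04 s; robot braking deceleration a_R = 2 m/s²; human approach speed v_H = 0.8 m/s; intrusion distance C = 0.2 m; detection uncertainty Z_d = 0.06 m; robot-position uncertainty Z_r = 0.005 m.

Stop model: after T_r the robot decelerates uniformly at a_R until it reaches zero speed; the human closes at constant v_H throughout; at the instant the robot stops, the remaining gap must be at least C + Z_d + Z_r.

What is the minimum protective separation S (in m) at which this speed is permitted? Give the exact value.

S_min = 19189/8000 m = 2.3986 m

T_s = v_R/a_R = (43/20)/2 = 1.0750 s
robot covers v_R·T_r = 2.1500·0.0400 = 0.0860 m before braking
robot covers 2.1500·1.0750 − ½·2.0000·1.0750² = 1.1556 m while stopping
human closes 0.8000·1.1150 = 0.8920 m
C+Z_d+Z_r = 0.2000+0.0600+0.0050 = 0.2650 m
S_min ≈ 0.0860+1.1556+0.8920+0.2650  ⇒  S_min = 19189/8000 m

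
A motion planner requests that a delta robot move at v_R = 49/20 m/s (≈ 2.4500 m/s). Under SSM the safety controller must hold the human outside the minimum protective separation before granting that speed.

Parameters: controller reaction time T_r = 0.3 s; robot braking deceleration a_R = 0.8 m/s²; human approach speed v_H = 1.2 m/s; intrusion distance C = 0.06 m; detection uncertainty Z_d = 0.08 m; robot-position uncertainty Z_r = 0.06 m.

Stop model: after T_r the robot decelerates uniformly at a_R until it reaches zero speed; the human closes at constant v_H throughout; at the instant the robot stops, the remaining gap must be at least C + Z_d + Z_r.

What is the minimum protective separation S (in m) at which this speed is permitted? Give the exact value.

S_min = 27909/3200 m = 8.7216 m

T_s = v_R/a_R = (49/20)/(4/5) = 3.0625 s
robot covers v_R·T_r = 2.4500·0.3000 = 0.7350 m before braking
robot covers 2.4500·3.0625 − ½·0.8000·3.0625² = 3.7516 m while stopping
human over T_r+T_s: 1.2000·(0.3000+3.0625) = 4.0350 m
residual clearance needed = 0.0600+0.0800+0.0600 = 0.2000 m
S_min ≈ 0.7350+3.7516+4.0350+0.2000  ⇒  S_min = 27909/3200 m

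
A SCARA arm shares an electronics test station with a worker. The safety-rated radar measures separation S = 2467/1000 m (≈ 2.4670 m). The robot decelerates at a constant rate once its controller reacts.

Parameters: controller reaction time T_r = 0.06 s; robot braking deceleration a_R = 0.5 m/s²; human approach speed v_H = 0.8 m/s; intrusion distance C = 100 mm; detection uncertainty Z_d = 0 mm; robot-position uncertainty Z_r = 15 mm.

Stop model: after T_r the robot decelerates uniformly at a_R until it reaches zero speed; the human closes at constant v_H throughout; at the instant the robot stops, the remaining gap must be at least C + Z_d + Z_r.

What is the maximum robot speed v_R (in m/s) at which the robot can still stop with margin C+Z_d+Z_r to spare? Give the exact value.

collect terms ⇒ (1)·v_R² + (83/50)·v_R + (-288/125) = 0
  disc = (83/50)² − 4·(1)·(-288/125) = 29929/2500 ; √disc = 173/50
  v_R = (−(83/50) + 173/50) / (2·(1)) = 9/10 m/s
check:
stop time T_s = (9/10)/(1/2) = 1.8000 s
robot covers v_R·T_r = 0.9000·0.0600 = 0.0540 m before braking
robot covers 0.9000·1.8000 − ½·0.5000·1.8000² = 0.8100 m while stopping
person approaches 0.8000·(0.0600+1.8000) = 1.4880 m
margins: 0.1000+0.0000+0.0150 = 0.1150 m
sum ≈ 0.0540+0.8100+1.4880+0.1150 ≈ 2.4670 m = S ✓

v_R_max = 9/10 m/s = 0.9000 m/s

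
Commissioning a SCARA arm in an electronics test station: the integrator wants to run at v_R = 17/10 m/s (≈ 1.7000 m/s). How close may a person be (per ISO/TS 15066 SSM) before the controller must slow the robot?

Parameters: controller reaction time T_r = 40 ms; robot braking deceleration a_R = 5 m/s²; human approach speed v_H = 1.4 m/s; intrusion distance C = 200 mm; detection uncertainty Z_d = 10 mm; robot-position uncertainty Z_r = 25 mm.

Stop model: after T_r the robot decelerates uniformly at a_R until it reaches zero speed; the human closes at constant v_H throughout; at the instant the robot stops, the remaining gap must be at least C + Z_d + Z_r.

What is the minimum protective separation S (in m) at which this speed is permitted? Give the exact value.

S_min = 281/250 m = 1.1240 m

T_s = v_R/a_R = (17/10)/5 = 0.3400 s
reaction-phase robot travel = 1.7000·0.0400 = 0.0680 m
robot covers 1.7000·0.3400 − ½·5.0000·0.3400² = 0.2890 m while stopping
person approaches 1.4000·(0.0400+0.3400) = 0.5320 m
C+Z_d+Z_r = 0.2000+0.0100+0.0250 = 0.2350 m
S_min ≈ 0.0680+0.2890+0.5320+0.2350  ⇒  S_min = 281/250 m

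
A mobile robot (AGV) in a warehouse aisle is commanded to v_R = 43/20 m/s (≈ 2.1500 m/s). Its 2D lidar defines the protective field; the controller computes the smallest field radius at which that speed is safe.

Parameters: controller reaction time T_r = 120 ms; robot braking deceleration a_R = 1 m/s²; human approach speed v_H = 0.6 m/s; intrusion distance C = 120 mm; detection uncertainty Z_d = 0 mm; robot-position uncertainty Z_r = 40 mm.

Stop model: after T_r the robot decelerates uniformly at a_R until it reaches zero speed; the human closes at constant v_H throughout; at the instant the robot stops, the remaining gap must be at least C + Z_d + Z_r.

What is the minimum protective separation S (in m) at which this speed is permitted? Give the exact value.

S_min = 3273/800 m = 4.0912 m

braking lasts T_s = (43/20)/1 = 2.1500 s
robot in T_r: 2.1500·0.1200 = 0.2580 m
robot covers 2.1500·2.1500 − ½·1.0000·2.1500² = 2.3112 m while stopping
human over T_r+T_s: 0.6000·(0.1200+2.1500) = 1.3620 m
residual clearance needed = 0.1200+0.0000+0.0400 = 0.1600 m
S_min ≈ 0.2580+2.3112+1.3620+0.1600  ⇒  S_min = 3273/800 m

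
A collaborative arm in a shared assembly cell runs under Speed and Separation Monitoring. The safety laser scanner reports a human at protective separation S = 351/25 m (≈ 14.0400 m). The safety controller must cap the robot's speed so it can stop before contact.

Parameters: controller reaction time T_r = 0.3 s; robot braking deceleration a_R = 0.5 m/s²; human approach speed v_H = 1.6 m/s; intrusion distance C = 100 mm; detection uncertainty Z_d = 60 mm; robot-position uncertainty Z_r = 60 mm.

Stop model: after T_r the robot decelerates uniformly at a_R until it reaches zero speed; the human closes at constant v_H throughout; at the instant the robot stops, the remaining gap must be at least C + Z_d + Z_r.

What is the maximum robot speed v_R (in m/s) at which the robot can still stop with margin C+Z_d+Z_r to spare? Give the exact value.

v_R_max = 23/10 m/s = 2.3000 m/s

collect terms ⇒ (1)·v_R² + (7/2)·v_R + (-667/50) = 0
  disc = (7/2)² − 4·(1)·(-667/50) = 6561/100 ; √disc = 81/10
  v_R = (−(7/2) + 81/10) / (2·(1)) = 23/10 m/s
check:
braking lasts T_s = (23/10)/(1/2) = 4.6000 s
robot in T_r: 2.3000·0.3000 = 0.6900 m
robot under decel: 2.3000²/(2·0.5000) = 5.2900 m
human closes 1.6000·4.9000 = 7.8400 m
margins: 0.1000+0.0600+0.0600 = 0.2200 m
sum ≈ 0.6900+5.2900+7.8400+0.2200 ≈ 14.0400 m = S ✓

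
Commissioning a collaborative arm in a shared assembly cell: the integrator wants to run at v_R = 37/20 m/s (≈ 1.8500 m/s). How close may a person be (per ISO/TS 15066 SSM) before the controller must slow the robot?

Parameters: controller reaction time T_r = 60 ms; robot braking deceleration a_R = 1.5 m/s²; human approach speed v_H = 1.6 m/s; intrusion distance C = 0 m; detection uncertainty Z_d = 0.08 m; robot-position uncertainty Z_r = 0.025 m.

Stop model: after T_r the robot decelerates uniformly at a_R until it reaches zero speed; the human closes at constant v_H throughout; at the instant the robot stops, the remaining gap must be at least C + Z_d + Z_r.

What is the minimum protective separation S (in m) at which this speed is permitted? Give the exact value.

S_min = 20557/6000 m = 3.4262 m

braking lasts T_s = (37/20)/(3/2) = 1.2333 s
robot in T_r: 1.8500·0.0600 = 0.1110 m
robot covers 1.8500·1.2333 − ½·1.5000·1.2333² = 1.1408 m while stopping
human over T_r+T_s: 1.6000·(0.0600+1.2333) = 2.0693 m
margins: 0.0000+0.0800+0.0250 = 0.1050 m
S_min ≈ 0.1110+1.1408+2.0693+0.1050  ⇒  S_min = 20557/6000 m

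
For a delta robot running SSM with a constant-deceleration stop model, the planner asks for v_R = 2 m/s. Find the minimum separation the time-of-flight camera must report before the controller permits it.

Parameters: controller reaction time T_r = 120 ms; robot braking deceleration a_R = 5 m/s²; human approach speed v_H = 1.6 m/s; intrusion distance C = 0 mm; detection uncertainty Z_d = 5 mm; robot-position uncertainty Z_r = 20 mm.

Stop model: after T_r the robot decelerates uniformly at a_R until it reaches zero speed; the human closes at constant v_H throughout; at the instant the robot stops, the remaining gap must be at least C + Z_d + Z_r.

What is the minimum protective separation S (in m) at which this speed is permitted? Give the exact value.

S_min = 1497/1000 m = 1.4970 m

T_s = v_R/a_R = 2/5 = 0.4000 s
robot covers v_R·T_r = 2.0000·0.1200 = 0.2400 m before braking
braking distance = 2.0000²/(2·5.0000) = 0.4000 m
person approaches 1.6000·(0.1200+0.4000) = 0.8320 m
margins: 0.0000+0.0050+0.0200 = 0.0250 m
S_min ≈ 0.2400+0.4000+0.8320+0.0250  ⇒  S_min = 1497/1000 m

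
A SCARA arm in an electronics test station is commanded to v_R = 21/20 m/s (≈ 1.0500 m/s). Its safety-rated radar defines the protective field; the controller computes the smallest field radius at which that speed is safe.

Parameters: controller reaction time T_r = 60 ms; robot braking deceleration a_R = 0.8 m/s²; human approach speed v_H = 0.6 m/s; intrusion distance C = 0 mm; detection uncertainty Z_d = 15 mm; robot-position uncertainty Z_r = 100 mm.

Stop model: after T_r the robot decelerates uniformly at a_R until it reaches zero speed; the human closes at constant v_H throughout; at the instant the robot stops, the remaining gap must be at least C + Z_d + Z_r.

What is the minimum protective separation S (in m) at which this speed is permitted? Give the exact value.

braking lasts T_s = (21/20)/(4/5) = 1.3125 s
robot in T_r: 1.0500·0.0600 = 0.0630 m
robot under decel: 1.0500²/(2·0.8000) = 0.6891 m
person approaches 0.6000·(0.0600+1.3125) = 0.8235 m
residual clearance needed = 0.0000+0.0150+0.1000 = 0.1150 m
S_min ≈ 0.0630+0.6891+0.8235+0.1150  ⇒  S_min = 27049/16000 m

S_min = 27049/16000 m = 1.6906 m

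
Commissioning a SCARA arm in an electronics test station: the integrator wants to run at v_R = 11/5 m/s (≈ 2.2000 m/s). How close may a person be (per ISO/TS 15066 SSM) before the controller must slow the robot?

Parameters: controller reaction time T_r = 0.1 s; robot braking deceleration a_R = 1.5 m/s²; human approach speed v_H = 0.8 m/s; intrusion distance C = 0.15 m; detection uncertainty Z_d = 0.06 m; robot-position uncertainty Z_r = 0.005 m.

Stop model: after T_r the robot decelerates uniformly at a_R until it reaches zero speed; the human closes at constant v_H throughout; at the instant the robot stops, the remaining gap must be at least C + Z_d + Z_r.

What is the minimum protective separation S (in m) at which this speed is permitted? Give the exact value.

S_min = 1981/600 m = 3.3017 m

braking lasts T_s = (11/5)/(3/2) = 1.4667 s
robot in T_r: 2.2000·0.1000 = 0.2200 m
braking distance = 2.2000²/(2·1.5000) = 1.6133 m
human closes 0.8000·1.5667 = 1.2533 m
C+Z_d+Z_r = 0.1500+0.0600+0.0050 = 0.2150 m
S_min ≈ 0.2200+1.6133+1.2533+0.2150  ⇒  S_min = 1981/600 m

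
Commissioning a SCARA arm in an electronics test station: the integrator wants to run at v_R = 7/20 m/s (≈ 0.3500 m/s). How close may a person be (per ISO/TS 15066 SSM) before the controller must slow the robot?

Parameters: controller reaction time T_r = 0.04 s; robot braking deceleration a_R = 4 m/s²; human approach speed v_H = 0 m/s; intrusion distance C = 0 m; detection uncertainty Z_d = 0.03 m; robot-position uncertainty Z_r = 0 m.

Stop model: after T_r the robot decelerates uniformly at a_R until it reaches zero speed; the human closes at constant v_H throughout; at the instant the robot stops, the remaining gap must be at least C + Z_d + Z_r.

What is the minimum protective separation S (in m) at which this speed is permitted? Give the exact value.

T_s = v_R/a_R = (7/20)/4 = 0.0875 s
robot covers v_R·T_r = 0.3500·0.0400 = 0.0140 m before braking
braking distance = 0.3500²/(2·4.0000) = 0.0153 m
human over T_r+T_s: 0.0000·(0.0400+0.0875) = 0.0000 m
margins: 0.0000+0.0300+0.0000 = 0.0300 m
S_min ≈ 0.0140+0.0153+0.0000+0.0300  ⇒  S_min = 949/16000 m

S_min = 949/16000 m = 0.0593 m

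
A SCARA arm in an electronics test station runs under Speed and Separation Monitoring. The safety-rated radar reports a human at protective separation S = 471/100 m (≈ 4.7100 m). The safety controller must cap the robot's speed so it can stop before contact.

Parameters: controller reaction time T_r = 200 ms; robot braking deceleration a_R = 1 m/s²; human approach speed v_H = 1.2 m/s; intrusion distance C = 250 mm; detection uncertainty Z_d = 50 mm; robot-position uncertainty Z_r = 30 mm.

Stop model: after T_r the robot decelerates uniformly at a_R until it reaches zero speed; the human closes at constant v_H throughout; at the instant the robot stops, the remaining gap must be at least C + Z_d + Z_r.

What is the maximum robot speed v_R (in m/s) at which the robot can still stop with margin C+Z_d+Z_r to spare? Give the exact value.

at the boundary: (1/2)·v² + (7/5)·v + (-207/50) = 0
  disc = (7/5)² − 4·(1/2)·(-207/50) = 256/25 ; √disc = 16/5
  v_R = (−(7/5) + 16/5) / (2·(1/2)) = 9/5 m/s
check:
T_s = v_R/a_R = (9/5)/1 = 1.8000 s
robot in T_r: 1.8000·0.2000 = 0.3600 m
braking distance = 1.8000²/(2·1.0000) = 1.6200 m
person approaches 1.2000·(0.2000+1.8000) = 2.4000 m
margins: 0.2500+0.0500+0.0300 = 0.3300 m
sum ≈ 0.3600+1.6200+2.4000+0.3300 ≈ 4.7100 m = S ✓

v_R_max = 9/5 m/s = 1.8000 m/s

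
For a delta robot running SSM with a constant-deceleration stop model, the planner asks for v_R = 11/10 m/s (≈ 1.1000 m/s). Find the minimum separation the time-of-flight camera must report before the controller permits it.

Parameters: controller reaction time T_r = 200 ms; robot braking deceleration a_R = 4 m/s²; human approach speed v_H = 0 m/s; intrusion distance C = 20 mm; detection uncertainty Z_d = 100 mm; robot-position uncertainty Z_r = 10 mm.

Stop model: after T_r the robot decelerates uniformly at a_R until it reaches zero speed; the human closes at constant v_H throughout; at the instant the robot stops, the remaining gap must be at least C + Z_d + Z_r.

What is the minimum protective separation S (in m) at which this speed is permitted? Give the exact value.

S_min = 401/800 m = 0.5012 m

braking lasts T_s = (11/10)/4 = 0.2750 s
robot in T_r: 1.1000·0.2000 = 0.2200 m
robot under decel: 1.1000²/(2·4.0000) = 0.1512 m
human closes 0.0000·0.4750 = 0.0000 m
residual clearance needed = 0.0200+0.1000+0.0100 = 0.1300 m
S_min ≈ 0.2200+0.1512+0.0000+0.1300  ⇒  S_min = 401/800 m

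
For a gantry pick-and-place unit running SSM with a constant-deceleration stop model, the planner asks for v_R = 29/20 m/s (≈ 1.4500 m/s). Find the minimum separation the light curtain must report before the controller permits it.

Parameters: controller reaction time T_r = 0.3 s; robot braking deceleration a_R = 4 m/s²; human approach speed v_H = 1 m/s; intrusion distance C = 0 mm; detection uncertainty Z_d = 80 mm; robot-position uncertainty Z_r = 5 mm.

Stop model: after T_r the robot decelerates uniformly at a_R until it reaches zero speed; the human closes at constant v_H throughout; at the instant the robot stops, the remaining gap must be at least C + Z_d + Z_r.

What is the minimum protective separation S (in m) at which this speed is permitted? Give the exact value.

S_min = 185/128 m = 1.4453 m

T_s = v_R/a_R = (29/20)/4 = 0.3625 s
robot covers v_R·T_r = 1.4500·0.3000 = 0.4350 m before braking
braking distance = 1.4500²/(2·4.0000) = 0.2628 m
person approaches 1.0000·(0.3000+0.3625) = 0.6625 m
C+Z_d+Z_r = 0.0000+0.0800+0.0050 = 0.0850 m
S_min ≈ 0.4350+0.2628+0.6625+0.0850  ⇒  S_min = 185/128 m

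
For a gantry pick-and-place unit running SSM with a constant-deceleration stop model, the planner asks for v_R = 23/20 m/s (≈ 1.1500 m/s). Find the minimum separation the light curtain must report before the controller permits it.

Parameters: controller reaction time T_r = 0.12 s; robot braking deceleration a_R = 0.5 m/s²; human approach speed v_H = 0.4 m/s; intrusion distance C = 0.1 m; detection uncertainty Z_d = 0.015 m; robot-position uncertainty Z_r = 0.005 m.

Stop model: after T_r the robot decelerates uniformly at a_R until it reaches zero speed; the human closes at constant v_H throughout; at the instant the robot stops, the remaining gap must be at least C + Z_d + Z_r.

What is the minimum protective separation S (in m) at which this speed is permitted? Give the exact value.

T_s = v_R/a_R = (23/20)/(1/2) = 2.3000 s
robot covers v_R·T_r = 1.1500·0.1200 = 0.1380 m before braking
robot covers 1.1500·2.3000 − ½·0.5000·2.3000² = 1.3225 m while stopping
human closes 0.4000·2.4200 = 0.9680 m
residual clearance needed = 0.1000+0.0150+0.0050 = 0.1200 m
S_min ≈ 0.1380+1.3225+0.9680+0.1200  ⇒  S_min = 5097/2000 m

S_min = 5097/2000 m = 2.5485 m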